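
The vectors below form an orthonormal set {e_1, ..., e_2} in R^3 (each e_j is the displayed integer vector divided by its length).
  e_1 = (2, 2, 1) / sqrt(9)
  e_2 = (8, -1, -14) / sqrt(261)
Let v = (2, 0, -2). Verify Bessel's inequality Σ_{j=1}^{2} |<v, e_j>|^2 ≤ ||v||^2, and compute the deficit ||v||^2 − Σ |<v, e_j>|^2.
Σ |<v, e_j>|^2 = 228/29; ||v||^2 = 8; deficit = 4/29

Write each e_j = u_j / sqrt(<u_j, u_j>) where u_j is the displayed integer vector. Then <v, e_j> = <v, u_j> / sqrt(<u_j, u_j>), so |<v, e_j>|^2 = <v, u_j>^2 / <u_j, u_j>.
Coefficients: <v, e_1> = 2/sqrt(9), <v, e_2> = 44/sqrt(261).
Square and sum: Σ |<v, e_j>|^2 = 228/29.
Compute ||v||^2 = v·v = 8.
Deficit = 8 − 228/29 = 4/29 ≥ 0, confirming Bessel's inequality. (The deficit equals ||v − Σ <v,e_j> e_j||^2, the squared distance from v to span{e_j}.)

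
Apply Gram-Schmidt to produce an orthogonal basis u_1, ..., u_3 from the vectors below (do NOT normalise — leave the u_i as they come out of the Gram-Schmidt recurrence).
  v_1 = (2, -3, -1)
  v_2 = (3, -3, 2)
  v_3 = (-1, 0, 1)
Orthogonal basis:
  u_1 = (2, -3, -1)
  u_2 = (8/7, -3/14, 41/14)
  u_3 = (-108/139, -84/139, 36/139)

Apply the Gram-Schmidt recurrence
  u_1 = v_1
  u_i = v_i − Σ_{j<i} ((v_i · u_j) / (u_j · u_j)) · u_j.

Step by step this gives:
  u_1 = (2, -3, -1)
  u_2 = (8/7, -3/14, 41/14)
  u_3 = (-108/139, -84/139, 36/139)

Orthogonality check:
  u_2 · u_1 = 0 (should be 0)
  u_3 · u_1 = 0 (should be 0)
  u_3 · u_2 = 0 (should be 0)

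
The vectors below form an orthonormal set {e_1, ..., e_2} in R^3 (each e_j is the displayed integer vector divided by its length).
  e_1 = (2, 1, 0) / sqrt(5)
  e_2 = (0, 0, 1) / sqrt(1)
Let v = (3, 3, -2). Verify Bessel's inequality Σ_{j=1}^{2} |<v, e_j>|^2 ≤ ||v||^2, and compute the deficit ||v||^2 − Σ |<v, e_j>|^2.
Σ |<v, e_j>|^2 = 101/5; ||v||^2 = 22; deficit = 9/5

Write each e_j = u_j / sqrt(<u_j, u_j>) where u_j is the displayed integer vector. Then <v, e_j> = <v, u_j> / sqrt(<u_j, u_j>), so |<v, e_j>|^2 = <v, u_j>^2 / <u_j, u_j>.
Coefficients: <v, e_1> = 9/sqrt(5), <v, e_2> = -2/sqrt(1).
Square and sum: Σ |<v, e_j>|^2 = 101/5.
Compute ||v||^2 = v·v = 22.
Deficit = 22 − 101/5 = 9/5 ≥ 0, confirming Bessel's inequality. (The deficit equals ||v − Σ <v,e_j> e_j||^2, the squared distance from v to span{e_j}.)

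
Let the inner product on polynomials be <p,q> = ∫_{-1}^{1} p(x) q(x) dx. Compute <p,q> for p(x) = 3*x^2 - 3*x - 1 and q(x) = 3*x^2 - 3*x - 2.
<p,q> = 38/5

Expand the product: p(x)·q(x) = 9*x^4 - 18*x^3 + 9*x + 2.
∫_{-1}^{1} of each monomial x^k gives [2/(k+1) if k even, 0 if k odd]. Integrating term-by-term (or equivalently evaluating the antiderivative F(x) = 9*x^5/5 - 9*x^4/2 + 9*x^2/2 + 2*x at the endpoints):
  F(1) − F(−1) = 19/5 − (-19/5) = 38/5.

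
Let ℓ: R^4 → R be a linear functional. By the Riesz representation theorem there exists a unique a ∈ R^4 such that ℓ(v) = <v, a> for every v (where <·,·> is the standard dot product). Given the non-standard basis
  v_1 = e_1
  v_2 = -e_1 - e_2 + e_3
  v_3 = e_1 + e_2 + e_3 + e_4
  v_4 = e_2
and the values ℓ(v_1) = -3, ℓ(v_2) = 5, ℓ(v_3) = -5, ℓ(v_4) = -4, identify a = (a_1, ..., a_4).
a = (-3, -4, -2, 4)

Write a = (a_1, ..., a_4) in the standard basis. For each basis vector v_i, ℓ(v_i) = <v_i, a> is a linear equation in the a_j's. Collect the n equations into a matrix system V a = ℓ, where row i of V is v_i (expressed in the standard basis). Since V is invertible (lower-triangular with 1s on the diagonal, up to permutation), solve by back-substitution:
  V =
[[1, 0, 0, 0],
 [-1, -1, 1, 0],
 [1, 1, 1, 1],
 [0, 1, 0, 0]]
  V a = (-3, 5, -5, -4)
Solving gives a = (-3, -4, -2, 4).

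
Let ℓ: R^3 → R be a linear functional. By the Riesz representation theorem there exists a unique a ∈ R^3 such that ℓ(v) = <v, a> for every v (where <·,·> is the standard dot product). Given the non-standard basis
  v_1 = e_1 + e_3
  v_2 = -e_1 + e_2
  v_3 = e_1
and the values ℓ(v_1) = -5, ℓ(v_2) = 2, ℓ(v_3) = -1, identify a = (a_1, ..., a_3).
a = (-1, 1, -4)

Write a = (a_1, ..., a_3) in the standard basis. For each basis vector v_i, ℓ(v_i) = <v_i, a> is a linear equation in the a_j's. Collect the n equations into a matrix system V a = ℓ, where row i of V is v_i (expressed in the standard basis). Since V is invertible (lower-triangular with 1s on the diagonal, up to permutation), solve by back-substitution:
  V =
[[1, 0, 1],
 [-1, 1, 0],
 [1, 0, 0]]
  V a = (-5, 2, -1)
Solving gives a = (-1, 1, -4).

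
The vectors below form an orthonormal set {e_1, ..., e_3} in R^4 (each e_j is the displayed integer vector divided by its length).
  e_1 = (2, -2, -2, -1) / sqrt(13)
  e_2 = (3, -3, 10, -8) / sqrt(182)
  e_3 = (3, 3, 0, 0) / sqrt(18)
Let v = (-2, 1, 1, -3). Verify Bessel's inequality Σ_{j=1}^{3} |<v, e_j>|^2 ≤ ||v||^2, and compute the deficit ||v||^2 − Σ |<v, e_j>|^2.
Σ |<v, e_j>|^2 = 41/7; ||v||^2 = 15; deficit = 64/7

Write each e_j = u_j / sqrt(<u_j, u_j>) where u_j is the displayed integer vector. Then <v, e_j> = <v, u_j> / sqrt(<u_j, u_j>), so |<v, e_j>|^2 = <v, u_j>^2 / <u_j, u_j>.
Coefficients: <v, e_1> = -5/sqrt(13), <v, e_2> = 25/sqrt(182), <v, e_3> = -3/sqrt(18).
Square and sum: Σ |<v, e_j>|^2 = 41/7.
Compute ||v||^2 = v·v = 15.
Deficit = 15 − 41/7 = 64/7 ≥ 0, confirming Bessel's inequality. (The deficit equals ||v − Σ <v,e_j> e_j||^2, the squared distance from v to span{e_j}.)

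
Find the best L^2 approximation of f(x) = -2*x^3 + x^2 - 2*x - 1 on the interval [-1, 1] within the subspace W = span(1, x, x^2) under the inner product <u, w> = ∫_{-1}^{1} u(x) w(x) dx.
g(x) = x^2 - 16*x/5 - 1

The best approximation g ∈ W is the orthogonal projection of f onto W. Writing g = a_0 + a_1 x + a_2 x^2, the coefficients solve the normal equations G · a = b where
  G_{ij} = <φ_i, φ_j> and b_i = <f, φ_i>, with φ_0 = 1, φ_1 = x, φ_2 = x^2.
G =
  [2, 0, 2/3]
  [0, 2/3, 0]
  [2/3, 0, 2/5],
b = (-4/3, -32/15, -4/15).
Solving gives a_0 = -1, a_1 = -16/5, a_2 = 1, so
  g(x) = x^2 - 16*x/5 - 1.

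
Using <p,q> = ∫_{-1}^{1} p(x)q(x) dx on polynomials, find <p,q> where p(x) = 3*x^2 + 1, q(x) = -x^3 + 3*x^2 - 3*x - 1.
<p,q> = 8/5

Expand the product: p(x)·q(x) = -3*x^5 + 9*x^4 - 10*x^3 - 3*x - 1.
∫_{-1}^{1} of each monomial x^k gives [2/(k+1) if k even, 0 if k odd]. Integrating term-by-term (or equivalently evaluating the antiderivative F(x) = -x^6/2 + 9*x^5/5 - 5*x^4/2 - 3*x^2/2 - x at the endpoints):
  F(1) − F(−1) = -37/10 − (-53/10) = 8/5.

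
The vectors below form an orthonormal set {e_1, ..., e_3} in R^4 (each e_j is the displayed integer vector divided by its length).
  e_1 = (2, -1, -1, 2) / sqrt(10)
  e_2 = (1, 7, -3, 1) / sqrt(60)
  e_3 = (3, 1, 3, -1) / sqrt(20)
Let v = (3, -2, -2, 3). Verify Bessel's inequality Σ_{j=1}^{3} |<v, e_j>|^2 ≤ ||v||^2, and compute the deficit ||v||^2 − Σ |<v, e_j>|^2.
Σ |<v, e_j>|^2 = 388/15; ||v||^2 = 26; deficit = 2/15

Write each e_j = u_j / sqrt(<u_j, u_j>) where u_j is the displayed integer vector. Then <v, e_j> = <v, u_j> / sqrt(<u_j, u_j>), so |<v, e_j>|^2 = <v, u_j>^2 / <u_j, u_j>.
Coefficients: <v, e_1> = 16/sqrt(10), <v, e_2> = -2/sqrt(60), <v, e_3> = -2/sqrt(20).
Square and sum: Σ |<v, e_j>|^2 = 388/15.
Compute ||v||^2 = v·v = 26.
Deficit = 26 − 388/15 = 2/15 ≥ 0, confirming Bessel's inequality. (The deficit equals ||v − Σ <v,e_j> e_j||^2, the squared distance from v to span{e_j}.)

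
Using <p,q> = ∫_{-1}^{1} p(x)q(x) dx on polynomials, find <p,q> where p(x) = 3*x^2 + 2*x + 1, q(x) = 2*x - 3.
<p,q> = -28/3

Expand the product: p(x)·q(x) = 6*x^3 - 5*x^2 - 4*x - 3.
∫_{-1}^{1} of each monomial x^k gives [2/(k+1) if k even, 0 if k odd]. Integrating term-by-term (or equivalently evaluating the antiderivative F(x) = 3*x^4/2 - 5*x^3/3 - 2*x^2 - 3*x at the endpoints):
  F(1) − F(−1) = -31/6 − (25/6) = -28/3.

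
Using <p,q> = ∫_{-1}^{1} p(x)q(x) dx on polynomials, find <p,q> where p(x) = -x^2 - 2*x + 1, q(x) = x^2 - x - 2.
<p,q> = -16/15

Expand the product: p(x)·q(x) = -x^4 - x^3 + 5*x^2 + 3*x - 2.
∫_{-1}^{1} of each monomial x^k gives [2/(k+1) if k even, 0 if k odd]. Integrating term-by-term (or equivalently evaluating the antiderivative F(x) = -x^5/5 - x^4/4 + 5*x^3/3 + 3*x^2/2 - 2*x at the endpoints):
  F(1) − F(−1) = 43/60 − (107/60) = -16/15.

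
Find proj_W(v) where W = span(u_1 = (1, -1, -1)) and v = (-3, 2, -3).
proj_W(v) = (-2/3, 2/3, 2/3)

Set up U = [u_1 | ... | u_1] ∈ R^(3×1). The projector onto W = col(U) is P = U (U^T U)^(-1) U^T.
Compute U^T U =
  [3],
and U^T v = (-2).
Solve U^T U · c = U^T v for the coefficients: c = (-2/3). The projection is proj_W(v) = U c.
Check: (v - proj_W(v)) · u_1 = 0  (should be 0).
Result: proj_W(v) = (-2/3, 2/3, 2/3).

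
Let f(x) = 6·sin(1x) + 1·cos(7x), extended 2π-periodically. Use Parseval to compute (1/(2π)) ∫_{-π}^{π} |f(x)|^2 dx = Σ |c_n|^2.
Σ |c_n|^2 = 37/2

Expand |f|^2 and use orthogonality of {sin(nx), cos(mx)} on [-π, π]:
  ∫_{-π}^{π} sin(nx)^2 dx = π, ∫ cos(mx)^2 dx = π, and cross terms integrate to 0.
So ∫_{-π}^{π} f(x)^2 dx = 6^2 · π + 1^2 · π = (36 + 1)π.
Divide by 2π: (36 + 1)/2 = 37/2.
By Parseval, this equals Σ |c_n|^2.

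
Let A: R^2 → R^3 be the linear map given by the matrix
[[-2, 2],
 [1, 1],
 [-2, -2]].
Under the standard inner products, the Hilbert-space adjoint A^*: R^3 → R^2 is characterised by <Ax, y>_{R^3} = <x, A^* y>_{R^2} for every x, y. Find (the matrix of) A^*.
A^* = A^T =
[[-2, 1, -2],
 [2, 1, -2]]

For real matrices with standard dot products, the defining identity <Ax, y> = <x, A^* y> gives (Ax)^T y = x^T (A^*) y, i.e. x^T A^T y = x^T (A^*) y. Since this holds for all x, y, we must have A^* = A^T. Therefore
A^* =
[[-2, 1, -2],
 [2, 1, -2]].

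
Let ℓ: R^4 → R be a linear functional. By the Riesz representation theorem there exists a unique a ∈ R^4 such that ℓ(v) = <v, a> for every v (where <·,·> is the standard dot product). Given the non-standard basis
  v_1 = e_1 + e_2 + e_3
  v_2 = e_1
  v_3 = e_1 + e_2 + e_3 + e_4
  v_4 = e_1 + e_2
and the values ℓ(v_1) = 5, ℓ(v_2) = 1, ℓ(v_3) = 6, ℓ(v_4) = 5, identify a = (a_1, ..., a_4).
a = (1, 4, 0, 1)

Write a = (a_1, ..., a_4) in the standard basis. For each basis vector v_i, ℓ(v_i) = <v_i, a> is a linear equation in the a_j's. Collect the n equations into a matrix system V a = ℓ, where row i of V is v_i (expressed in the standard basis). Since V is invertible (lower-triangular with 1s on the diagonal, up to permutation), solve by back-substitution:
  V =
[[1, 1, 1, 0],
 [1, 0, 0, 0],
 [1, 1, 1, 1],
 [1, 1, 0, 0]]
  V a = (5, 1, 6, 5)
Solving gives a = (1, 4, 0, 1).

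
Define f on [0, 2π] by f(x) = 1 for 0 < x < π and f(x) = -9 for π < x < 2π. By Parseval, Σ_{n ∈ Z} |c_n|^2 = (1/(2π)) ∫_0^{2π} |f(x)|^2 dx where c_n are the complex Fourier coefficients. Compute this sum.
Σ |c_n|^2 = 41

Parseval equates the L^2 energy of f (normalised by 1/(2π)) with the ℓ^2 sum of its Fourier coefficients: (1/(2π)) ∫_0^{2π} |f|^2 = Σ |c_n|^2.
Compute the left side: (1/(2π)) [∫_0^π 1^2 dx + ∫_π^{2π} (-9)^2 dx] = (1/(2π)) · (1π + 81π) = (1 + 81)/2 = 41.
So Σ_{n ∈ Z} |c_n|^2 = 41.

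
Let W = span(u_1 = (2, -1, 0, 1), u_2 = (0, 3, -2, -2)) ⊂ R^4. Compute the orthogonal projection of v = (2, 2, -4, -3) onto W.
proj_W(v) = (166/77, 262/77, -230/77, -21/11)

Set up U = [u_1 | ... | u_2] ∈ R^(4×2). The projector onto W = col(U) is P = U (U^T U)^(-1) U^T.
Compute U^T U =
  [6, -5]
  [-5, 17],
and U^T v = (-1, 20).
Solve U^T U · c = U^T v for the coefficients: c = (83/77, 115/77). The projection is proj_W(v) = U c.
Check: (v - proj_W(v)) · u_1 = 0  (should be 0).
Check: (v - proj_W(v)) · u_2 = 0  (should be 0).
Result: proj_W(v) = (166/77, 262/77, -230/77, -21/11).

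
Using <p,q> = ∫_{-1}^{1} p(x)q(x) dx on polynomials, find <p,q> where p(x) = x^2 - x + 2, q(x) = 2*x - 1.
<p,q> = -6

Expand the product: p(x)·q(x) = 2*x^3 - 3*x^2 + 5*x - 2.
∫_{-1}^{1} of each monomial x^k gives [2/(k+1) if k even, 0 if k odd]. Integrating term-by-term (or equivalently evaluating the antiderivative F(x) = x^4/2 - x^3 + 5*x^2/2 - 2*x at the endpoints):
  F(1) − F(−1) = 0 − (6) = -6.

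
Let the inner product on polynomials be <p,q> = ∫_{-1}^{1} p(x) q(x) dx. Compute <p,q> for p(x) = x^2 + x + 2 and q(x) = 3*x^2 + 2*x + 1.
<p,q> = 56/5

Expand the product: p(x)·q(x) = 3*x^4 + 5*x^3 + 9*x^2 + 5*x + 2.
∫_{-1}^{1} of each monomial x^k gives [2/(k+1) if k even, 0 if k odd]. Integrating term-by-term (or equivalently evaluating the antiderivative F(x) = 3*x^5/5 + 5*x^4/4 + 3*x^3 + 5*x^2/2 + 2*x at the endpoints):
  F(1) − F(−1) = 187/20 − (-37/20) = 56/5.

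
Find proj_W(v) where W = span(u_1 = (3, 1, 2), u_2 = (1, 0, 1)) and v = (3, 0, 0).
proj_W(v) = (2, 1, 1)

Set up U = [u_1 | ... | u_2] ∈ R^(3×2). The projector onto W = col(U) is P = U (U^T U)^(-1) U^T.
Compute U^T U =
  [14, 5]
  [5, 2],
and U^T v = (9, 3).
Solve U^T U · c = U^T v for the coefficients: c = (1, -1). The projection is proj_W(v) = U c.
Check: (v - proj_W(v)) · u_1 = 0  (should be 0).
Check: (v - proj_W(v)) · u_2 = 0  (should be 0).
Result: proj_W(v) = (2, 1, 1).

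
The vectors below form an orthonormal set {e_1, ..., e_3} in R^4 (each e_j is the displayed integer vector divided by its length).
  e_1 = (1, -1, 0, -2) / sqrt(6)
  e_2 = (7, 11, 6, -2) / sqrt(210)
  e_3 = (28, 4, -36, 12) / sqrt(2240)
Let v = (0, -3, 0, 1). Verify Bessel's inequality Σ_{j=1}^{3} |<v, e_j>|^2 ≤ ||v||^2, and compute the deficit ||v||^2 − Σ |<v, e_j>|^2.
Σ |<v, e_j>|^2 = 6; ||v||^2 = 10; deficit = 4

Write each e_j = u_j / sqrt(<u_j, u_j>) where u_j is the displayed integer vector. Then <v, e_j> = <v, u_j> / sqrt(<u_j, u_j>), so |<v, e_j>|^2 = <v, u_j>^2 / <u_j, u_j>.
Coefficients: <v, e_1> = 1/sqrt(6), <v, e_2> = -35/sqrt(210), <v, e_3> = 0/sqrt(2240).
Square and sum: Σ |<v, e_j>|^2 = 6.
Compute ||v||^2 = v·v = 10.
Deficit = 10 − 6 = 4 ≥ 0, confirming Bessel's inequality. (The deficit equals ||v − Σ <v,e_j> e_j||^2, the squared distance from v to span{e_j}.)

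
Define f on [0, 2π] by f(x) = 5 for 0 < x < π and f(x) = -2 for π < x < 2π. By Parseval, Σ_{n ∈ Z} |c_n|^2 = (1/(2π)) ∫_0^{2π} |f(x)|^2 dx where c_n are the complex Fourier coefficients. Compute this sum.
Σ |c_n|^2 = 29/2

Parseval equates the L^2 energy of f (normalised by 1/(2π)) with the ℓ^2 sum of its Fourier coefficients: (1/(2π)) ∫_0^{2π} |f|^2 = Σ |c_n|^2.
Compute the left side: (1/(2π)) [∫_0^π 5^2 dx + ∫_π^{2π} (-2)^2 dx] = (1/(2π)) · (25π + 4π) = (25 + 4)/2 = 29/2.
So Σ_{n ∈ Z} |c_n|^2 = 29/2.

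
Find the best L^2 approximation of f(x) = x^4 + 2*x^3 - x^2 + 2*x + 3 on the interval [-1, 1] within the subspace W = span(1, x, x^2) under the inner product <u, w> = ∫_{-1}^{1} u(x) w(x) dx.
g(x) = -x^2/7 + 16*x/5 + 102/35

The best approximation g ∈ W is the orthogonal projection of f onto W. Writing g = a_0 + a_1 x + a_2 x^2, the coefficients solve the normal equations G · a = b where
  G_{ij} = <φ_i, φ_j> and b_i = <f, φ_i>, with φ_0 = 1, φ_1 = x, φ_2 = x^2.
G =
  [2, 0, 2/3]
  [0, 2/3, 0]
  [2/3, 0, 2/5],
b = (86/15, 32/15, 66/35).
Solving gives a_0 = 102/35, a_1 = 16/5, a_2 = -1/7, so
  g(x) = -x^2/7 + 16*x/5 + 102/35.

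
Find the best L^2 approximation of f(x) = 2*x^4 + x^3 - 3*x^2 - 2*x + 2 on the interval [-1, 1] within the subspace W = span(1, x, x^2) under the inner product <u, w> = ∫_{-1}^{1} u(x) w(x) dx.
g(x) = -9*x^2/7 - 7*x/5 + 64/35

The best approximation g ∈ W is the orthogonal projection of f onto W. Writing g = a_0 + a_1 x + a_2 x^2, the coefficients solve the normal equations G · a = b where
  G_{ij} = <φ_i, φ_j> and b_i = <f, φ_i>, with φ_0 = 1, φ_1 = x, φ_2 = x^2.
G =
  [2, 0, 2/3]
  [0, 2/3, 0]
  [2/3, 0, 2/5],
b = (14/5, -14/15, 74/105).
Solving gives a_0 = 64/35, a_1 = -7/5, a_2 = -9/7, so
  g(x) = -9*x^2/7 - 7*x/5 + 64/35.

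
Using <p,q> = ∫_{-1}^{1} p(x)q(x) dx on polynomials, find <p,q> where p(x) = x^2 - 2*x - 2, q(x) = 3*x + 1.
<p,q> = -22/3

Expand the product: p(x)·q(x) = 3*x^3 - 5*x^2 - 8*x - 2.
∫_{-1}^{1} of each monomial x^k gives [2/(k+1) if k even, 0 if k odd]. Integrating term-by-term (or equivalently evaluating the antiderivative F(x) = 3*x^4/4 - 5*x^3/3 - 4*x^2 - 2*x at the endpoints):
  F(1) − F(−1) = -83/12 − (5/12) = -22/3.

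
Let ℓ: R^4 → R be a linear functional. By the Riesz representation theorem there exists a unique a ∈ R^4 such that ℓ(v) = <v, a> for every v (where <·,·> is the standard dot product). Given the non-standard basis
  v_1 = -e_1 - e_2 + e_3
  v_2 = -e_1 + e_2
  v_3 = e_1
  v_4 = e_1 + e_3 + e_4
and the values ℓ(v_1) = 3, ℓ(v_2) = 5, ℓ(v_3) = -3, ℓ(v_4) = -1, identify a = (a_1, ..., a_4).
a = (-3, 2, 2, 0)

Write a = (a_1, ..., a_4) in the standard basis. For each basis vector v_i, ℓ(v_i) = <v_i, a> is a linear equation in the a_j's. Collect the n equations into a matrix system V a = ℓ, where row i of V is v_i (expressed in the standard basis). Since V is invertible (lower-triangular with 1s on the diagonal, up to permutation), solve by back-substitution:
  V =
[[-1, -1, 1, 0],
 [-1, 1, 0, 0],
 [1, 0, 0, 0],
 [1, 0, 1, 1]]
  V a = (3, 5, -3, -1)
Solving gives a = (-3, 2, 2, 0).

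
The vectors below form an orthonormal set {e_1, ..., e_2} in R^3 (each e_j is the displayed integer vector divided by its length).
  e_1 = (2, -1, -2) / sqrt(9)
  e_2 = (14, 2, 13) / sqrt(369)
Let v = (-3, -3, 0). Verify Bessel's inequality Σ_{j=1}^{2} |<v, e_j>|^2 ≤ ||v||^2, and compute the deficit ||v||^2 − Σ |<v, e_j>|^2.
Σ |<v, e_j>|^2 = 297/41; ||v||^2 = 18; deficit = 441/41

Write each e_j = u_j / sqrt(<u_j, u_j>) where u_j is the displayed integer vector. Then <v, e_j> = <v, u_j> / sqrt(<u_j, u_j>), so |<v, e_j>|^2 = <v, u_j>^2 / <u_j, u_j>.
Coefficients: <v, e_1> = -3/sqrt(9), <v, e_2> = -48/sqrt(369).
Square and sum: Σ |<v, e_j>|^2 = 297/41.
Compute ||v||^2 = v·v = 18.
Deficit = 18 − 297/41 = 441/41 ≥ 0, confirming Bessel's inequality. (The deficit equals ||v − Σ <v,e_j> e_j||^2, the squared distance from v to span{e_j}.)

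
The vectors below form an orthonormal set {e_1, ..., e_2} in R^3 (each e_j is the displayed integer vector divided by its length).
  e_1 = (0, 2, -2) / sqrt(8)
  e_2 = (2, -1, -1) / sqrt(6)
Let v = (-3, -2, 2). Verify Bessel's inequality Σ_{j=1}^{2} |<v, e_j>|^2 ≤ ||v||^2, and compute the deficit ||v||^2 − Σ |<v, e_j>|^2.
Σ |<v, e_j>|^2 = 14; ||v||^2 = 17; deficit = 3

Write each e_j = u_j / sqrt(<u_j, u_j>) where u_j is the displayed integer vector. Then <v, e_j> = <v, u_j> / sqrt(<u_j, u_j>), so |<v, e_j>|^2 = <v, u_j>^2 / <u_j, u_j>.
Coefficients: <v, e_1> = -8/sqrt(8), <v, e_2> = -6/sqrt(6).
Square and sum: Σ |<v, e_j>|^2 = 14.
Compute ||v||^2 = v·v = 17.
Deficit = 17 − 14 = 3 ≥ 0, confirming Bessel's inequality. (The deficit equals ||v − Σ <v,e_j> e_j||^2, the squared distance from v to span{e_j}.)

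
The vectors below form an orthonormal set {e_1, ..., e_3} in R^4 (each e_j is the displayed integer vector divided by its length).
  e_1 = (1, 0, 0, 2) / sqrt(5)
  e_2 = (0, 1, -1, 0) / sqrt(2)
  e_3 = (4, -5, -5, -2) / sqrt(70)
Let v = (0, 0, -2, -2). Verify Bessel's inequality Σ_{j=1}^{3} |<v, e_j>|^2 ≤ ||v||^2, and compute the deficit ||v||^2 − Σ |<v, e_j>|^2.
Σ |<v, e_j>|^2 = 8; ||v||^2 = 8; deficit = 0

Write each e_j = u_j / sqrt(<u_j, u_j>) where u_j is the displayed integer vector. Then <v, e_j> = <v, u_j> / sqrt(<u_j, u_j>), so |<v, e_j>|^2 = <v, u_j>^2 / <u_j, u_j>.
Coefficients: <v, e_1> = -4/sqrt(5), <v, e_2> = 2/sqrt(2), <v, e_3> = 14/sqrt(70).
Square and sum: Σ |<v, e_j>|^2 = 8.
Compute ||v||^2 = v·v = 8.
Deficit = 8 − 8 = 0 ≥ 0, confirming Bessel's inequality. (The deficit equals ||v − Σ <v,e_j> e_j||^2, the squared distance from v to span{e_j}.)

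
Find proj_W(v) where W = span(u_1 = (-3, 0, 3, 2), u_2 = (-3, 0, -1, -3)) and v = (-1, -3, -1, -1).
proj_W(v) = (-174/209, 0, -134/209, -269/209)

Set up U = [u_1 | ... | u_2] ∈ R^(4×2). The projector onto W = col(U) is P = U (U^T U)^(-1) U^T.
Compute U^T U =
  [22, 0]
  [0, 19],
and U^T v = (-2, 7).
Solve U^T U · c = U^T v for the coefficients: c = (-1/11, 7/19). The projection is proj_W(v) = U c.
Check: (v - proj_W(v)) · u_1 = 0  (should be 0).
Check: (v - proj_W(v)) · u_2 = 0  (should be 0).
Result: proj_W(v) = (-174/209, 0, -134/209, -269/209).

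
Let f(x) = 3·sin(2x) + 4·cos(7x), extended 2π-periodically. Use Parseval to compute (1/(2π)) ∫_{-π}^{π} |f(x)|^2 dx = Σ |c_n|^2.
Σ |c_n|^2 = 25/2

Expand |f|^2 and use orthogonality of {sin(nx), cos(mx)} on [-π, π]:
  ∫_{-π}^{π} sin(nx)^2 dx = π, ∫ cos(mx)^2 dx = π, and cross terms integrate to 0.
So ∫_{-π}^{π} f(x)^2 dx = 3^2 · π + 4^2 · π = (9 + 16)π.
Divide by 2π: (9 + 16)/2 = 25/2.
By Parseval, this equals Σ |c_n|^2.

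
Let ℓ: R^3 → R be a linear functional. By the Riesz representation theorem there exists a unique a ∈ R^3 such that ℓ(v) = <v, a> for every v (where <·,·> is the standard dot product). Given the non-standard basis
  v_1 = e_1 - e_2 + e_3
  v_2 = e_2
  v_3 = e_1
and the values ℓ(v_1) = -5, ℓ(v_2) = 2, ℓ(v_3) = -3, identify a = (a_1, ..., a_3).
a = (-3, 2, 0)

Write a = (a_1, ..., a_3) in the standard basis. For each basis vector v_i, ℓ(v_i) = <v_i, a> is a linear equation in the a_j's. Collect the n equations into a matrix system V a = ℓ, where row i of V is v_i (expressed in the standard basis). Since V is invertible (lower-triangular with 1s on the diagonal, up to permutation), solve by back-substitution:
  V =
[[1, -1, 1],
 [0, 1, 0],
 [1, 0, 0]]
  V a = (-5, 2, -3)
Solving gives a = (-3, 2, 0).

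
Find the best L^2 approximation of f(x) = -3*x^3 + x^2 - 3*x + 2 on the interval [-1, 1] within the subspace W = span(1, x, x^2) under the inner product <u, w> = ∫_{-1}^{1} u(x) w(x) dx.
g(x) = x^2 - 24*x/5 + 2

The best approximation g ∈ W is the orthogonal projection of f onto W. Writing g = a_0 + a_1 x + a_2 x^2, the coefficients solve the normal equations G · a = b where
  G_{ij} = <φ_i, φ_j> and b_i = <f, φ_i>, with φ_0 = 1, φ_1 = x, φ_2 = x^2.
G =
  [2, 0, 2/3]
  [0, 2/3, 0]
  [2/3, 0, 2/5],
b = (14/3, -16/5, 26/15).
Solving gives a_0 = 2, a_1 = -24/5, a_2 = 1, so
  g(x) = x^2 - 24*x/5 + 2.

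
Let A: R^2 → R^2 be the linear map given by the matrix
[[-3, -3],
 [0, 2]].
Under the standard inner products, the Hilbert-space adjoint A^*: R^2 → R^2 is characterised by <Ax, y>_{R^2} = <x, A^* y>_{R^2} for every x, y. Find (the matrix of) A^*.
A^* = A^T =
[[-3, 0],
 [-3, 2]]

For real matrices with standard dot products, the defining identity <Ax, y> = <x, A^* y> gives (Ax)^T y = x^T (A^*) y, i.e. x^T A^T y = x^T (A^*) y. Since this holds for all x, y, we must have A^* = A^T. Therefore
A^* =
[[-3, 0],
 [-3, 2]].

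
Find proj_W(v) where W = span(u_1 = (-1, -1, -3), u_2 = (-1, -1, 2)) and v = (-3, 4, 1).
proj_W(v) = (1/2, 1/2, 1)

Set up U = [u_1 | ... | u_2] ∈ R^(3×2). The projector onto W = col(U) is P = U (U^T U)^(-1) U^T.
Compute U^T U =
  [11, -4]
  [-4, 6],
and U^T v = (-4, 1).
Solve U^T U · c = U^T v for the coefficients: c = (-2/5, -1/10). The projection is proj_W(v) = U c.
Check: (v - proj_W(v)) · u_1 = 0  (should be 0).
Check: (v - proj_W(v)) · u_2 = 0  (should be 0).
Result: proj_W(v) = (1/2, 1/2, 1).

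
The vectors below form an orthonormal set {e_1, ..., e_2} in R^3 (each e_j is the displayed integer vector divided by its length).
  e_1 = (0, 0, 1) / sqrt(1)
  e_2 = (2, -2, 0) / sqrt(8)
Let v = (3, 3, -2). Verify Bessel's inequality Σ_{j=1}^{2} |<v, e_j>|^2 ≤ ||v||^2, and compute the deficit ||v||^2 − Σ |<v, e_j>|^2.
Σ |<v, e_j>|^2 = 4; ||v||^2 = 22; deficit = 18

Write each e_j = u_j / sqrt(<u_j, u_j>) where u_j is the displayed integer vector. Then <v, e_j> = <v, u_j> / sqrt(<u_j, u_j>), so |<v, e_j>|^2 = <v, u_j>^2 / <u_j, u_j>.
Coefficients: <v, e_1> = -2/sqrt(1), <v, e_2> = 0/sqrt(8).
Square and sum: Σ |<v, e_j>|^2 = 4.
Compute ||v||^2 = v·v = 22.
Deficit = 22 − 4 = 18 ≥ 0, confirming Bessel's inequality. (The deficit equals ||v − Σ <v,e_j> e_j||^2, the squared distance from v to span{e_j}.)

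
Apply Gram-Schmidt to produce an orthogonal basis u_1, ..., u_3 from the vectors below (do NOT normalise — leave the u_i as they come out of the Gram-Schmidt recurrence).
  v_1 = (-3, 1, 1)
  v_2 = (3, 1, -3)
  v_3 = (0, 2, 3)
Orthogonal basis:
  u_1 = (-3, 1, 1)
  u_2 = (0, 2, -2)
  u_3 = (15/11, 45/22, 45/22)

Apply the Gram-Schmidt recurrence
  u_1 = v_1
  u_i = v_i − Σ_{j<i} ((v_i · u_j) / (u_j · u_j)) · u_j.

Step by step this gives:
  u_1 = (-3, 1, 1)
  u_2 = (0, 2, -2)
  u_3 = (15/11, 45/22, 45/22)

Orthogonality check:
  u_2 · u_1 = 0 (should be 0)
  u_3 · u_1 = 0 (should be 0)
  u_3 · u_2 = 0 (should be 0)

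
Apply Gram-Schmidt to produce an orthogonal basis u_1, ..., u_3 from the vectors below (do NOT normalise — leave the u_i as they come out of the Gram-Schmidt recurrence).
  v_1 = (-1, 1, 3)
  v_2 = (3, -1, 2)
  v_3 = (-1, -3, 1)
Orthogonal basis:
  u_1 = (-1, 1, 3)
  u_2 = (35/11, -13/11, 16/11)
  u_3 = (-4/3, -44/15, 8/15)

Apply the Gram-Schmidt recurrence
  u_1 = v_1
  u_i = v_i − Σ_{j<i} ((v_i · u_j) / (u_j · u_j)) · u_j.

Step by step this gives:
  u_1 = (-1, 1, 3)
  u_2 = (35/11, -13/11, 16/11)
  u_3 = (-4/3, -44/15, 8/15)

Orthogonality check:
  u_2 · u_1 = 0 (should be 0)
  u_3 · u_1 = 0 (should be 0)
  u_3 · u_2 = 0 (should be 0)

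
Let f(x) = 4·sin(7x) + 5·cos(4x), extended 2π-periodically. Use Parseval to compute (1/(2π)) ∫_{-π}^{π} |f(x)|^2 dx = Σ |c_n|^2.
Σ |c_n|^2 = 41/2

Expand |f|^2 and use orthogonality of {sin(nx), cos(mx)} on [-π, π]:
  ∫_{-π}^{π} sin(nx)^2 dx = π, ∫ cos(mx)^2 dx = π, and cross terms integrate to 0.
So ∫_{-π}^{π} f(x)^2 dx = 4^2 · π + 5^2 · π = (16 + 25)π.
Divide by 2π: (16 + 25)/2 = 41/2.
By Parseval, this equals Σ |c_n|^2.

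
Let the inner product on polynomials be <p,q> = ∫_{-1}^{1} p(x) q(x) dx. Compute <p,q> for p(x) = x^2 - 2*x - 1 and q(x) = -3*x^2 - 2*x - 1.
<p,q> = 24/5

Expand the product: p(x)·q(x) = -3*x^4 + 4*x^3 + 6*x^2 + 4*x + 1.
∫_{-1}^{1} of each monomial x^k gives [2/(k+1) if k even, 0 if k odd]. Integrating term-by-term (or equivalently evaluating the antiderivative F(x) = -3*x^5/5 + x^4 + 2*x^3 + 2*x^2 + x at the endpoints):
  F(1) − F(−1) = 27/5 − (3/5) = 24/5.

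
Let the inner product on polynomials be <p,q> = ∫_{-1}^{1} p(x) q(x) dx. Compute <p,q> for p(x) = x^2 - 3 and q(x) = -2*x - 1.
<p,q> = 16/3

Expand the product: p(x)·q(x) = -2*x^3 - x^2 + 6*x + 3.
∫_{-1}^{1} of each monomial x^k gives [2/(k+1) if k even, 0 if k odd]. Integrating term-by-term (or equivalently evaluating the antiderivative F(x) = -x^4/2 - x^3/3 + 3*x^2 + 3*x at the endpoints):
  F(1) − F(−1) = 31/6 − (-1/6) = 16/3.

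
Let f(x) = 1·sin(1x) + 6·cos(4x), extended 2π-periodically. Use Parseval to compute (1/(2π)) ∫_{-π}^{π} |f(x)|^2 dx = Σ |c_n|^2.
Σ |c_n|^2 = 37/2

Expand |f|^2 and use orthogonality of {sin(nx), cos(mx)} on [-π, π]:
  ∫_{-π}^{π} sin(nx)^2 dx = π, ∫ cos(mx)^2 dx = π, and cross terms integrate to 0.
So ∫_{-π}^{π} f(x)^2 dx = 1^2 · π + 6^2 · π = (1 + 36)π.
Divide by 2π: (1 + 36)/2 = 37/2.
By Parseval, this equals Σ |c_n|^2.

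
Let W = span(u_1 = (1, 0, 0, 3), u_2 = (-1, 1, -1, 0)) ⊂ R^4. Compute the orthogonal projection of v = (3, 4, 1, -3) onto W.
proj_W(v) = (-12/29, -6/29, 6/29, -54/29)

Set up U = [u_1 | ... | u_2] ∈ R^(4×2). The projector onto W = col(U) is P = U (U^T U)^(-1) U^T.
Compute U^T U =
  [10, -1]
  [-1, 3],
and U^T v = (-6, 0).
Solve U^T U · c = U^T v for the coefficients: c = (-18/29, -6/29). The projection is proj_W(v) = U c.
Check: (v - proj_W(v)) · u_1 = 0  (should be 0).
Check: (v - proj_W(v)) · u_2 = 0  (should be 0).
Result: proj_W(v) = (-12/29, -6/29, 6/29, -54/29).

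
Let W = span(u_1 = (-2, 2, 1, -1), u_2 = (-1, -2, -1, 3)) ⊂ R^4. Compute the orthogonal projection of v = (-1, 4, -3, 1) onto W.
proj_W(v) = (-97/57, 58/57, 29/57, -1/19)

Set up U = [u_1 | ... | u_2] ∈ R^(4×2). The projector onto W = col(U) is P = U (U^T U)^(-1) U^T.
Compute U^T U =
  [10, -6]
  [-6, 15],
and U^T v = (6, -1).
Solve U^T U · c = U^T v for the coefficients: c = (14/19, 13/57). The projection is proj_W(v) = U c.
Check: (v - proj_W(v)) · u_1 = 0  (should be 0).
Check: (v - proj_W(v)) · u_2 = 0  (should be 0).
Result: proj_W(v) = (-97/57, 58/57, 29/57, -1/19).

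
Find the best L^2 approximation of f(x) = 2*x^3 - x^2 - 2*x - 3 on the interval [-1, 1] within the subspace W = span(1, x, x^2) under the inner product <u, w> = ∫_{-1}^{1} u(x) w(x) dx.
g(x) = -x^2 - 4*x/5 - 3

The best approximation g ∈ W is the orthogonal projection of f onto W. Writing g = a_0 + a_1 x + a_2 x^2, the coefficients solve the normal equations G · a = b where
  G_{ij} = <φ_i, φ_j> and b_i = <f, φ_i>, with φ_0 = 1, φ_1 = x, φ_2 = x^2.
G =
  [2, 0, 2/3]
  [0, 2/3, 0]
  [2/3, 0, 2/5],
b = (-20/3, -8/15, -12/5).
Solving gives a_0 = -3, a_1 = -4/5, a_2 = -1, so
  g(x) = -x^2 - 4*x/5 - 3.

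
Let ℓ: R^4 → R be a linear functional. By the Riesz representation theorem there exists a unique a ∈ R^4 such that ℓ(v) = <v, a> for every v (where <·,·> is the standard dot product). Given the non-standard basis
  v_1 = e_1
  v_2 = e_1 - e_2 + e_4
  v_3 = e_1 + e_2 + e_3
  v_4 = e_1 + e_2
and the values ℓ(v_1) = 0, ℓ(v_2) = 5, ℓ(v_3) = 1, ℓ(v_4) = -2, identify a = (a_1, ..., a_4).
a = (0, -2, 3, 3)

Write a = (a_1, ..., a_4) in the standard basis. For each basis vector v_i, ℓ(v_i) = <v_i, a> is a linear equation in the a_j's. Collect the n equations into a matrix system V a = ℓ, where row i of V is v_i (expressed in the standard basis). Since V is invertible (lower-triangular with 1s on the diagonal, up to permutation), solve by back-substitution:
  V =
[[1, 0, 0, 0],
 [1, -1, 0, 1],
 [1, 1, 1, 0],
 [1, 1, 0, 0]]
  V a = (0, 5, 1, -2)
Solving gives a = (0, -2, 3, 3).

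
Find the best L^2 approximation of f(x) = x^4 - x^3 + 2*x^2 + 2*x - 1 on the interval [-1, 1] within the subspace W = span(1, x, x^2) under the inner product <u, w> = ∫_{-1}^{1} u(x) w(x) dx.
g(x) = 20*x^2/7 + 7*x/5 - 38/35

The best approximation g ∈ W is the orthogonal projection of f onto W. Writing g = a_0 + a_1 x + a_2 x^2, the coefficients solve the normal equations G · a = b where
  G_{ij} = <φ_i, φ_j> and b_i = <f, φ_i>, with φ_0 = 1, φ_1 = x, φ_2 = x^2.
G =
  [2, 0, 2/3]
  [0, 2/3, 0]
  [2/3, 0, 2/5],
b = (-4/15, 14/15, 44/105).
Solving gives a_0 = -38/35, a_1 = 7/5, a_2 = 20/7, so
  g(x) = 20*x^2/7 + 7*x/5 - 38/35.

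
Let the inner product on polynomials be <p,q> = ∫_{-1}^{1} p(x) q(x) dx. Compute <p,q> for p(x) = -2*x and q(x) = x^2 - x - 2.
<p,q> = 4/3

Expand the product: p(x)·q(x) = -2*x^3 + 2*x^2 + 4*x.
∫_{-1}^{1} of each monomial x^k gives [2/(k+1) if k even, 0 if k odd]. Integrating term-by-term (or equivalently evaluating the antiderivative F(x) = -x^4/2 + 2*x^3/3 + 2*x^2 at the endpoints):
  F(1) − F(−1) = 13/6 − (5/6) = 4/3.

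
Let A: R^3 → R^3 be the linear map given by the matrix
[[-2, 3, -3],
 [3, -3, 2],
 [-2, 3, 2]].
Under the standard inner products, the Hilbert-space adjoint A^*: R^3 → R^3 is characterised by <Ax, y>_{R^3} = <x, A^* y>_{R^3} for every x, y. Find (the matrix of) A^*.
A^* = A^T =
[[-2, 3, -2],
 [3, -3, 3],
 [-3, 2, 2]]

For real matrices with standard dot products, the defining identity <Ax, y> = <x, A^* y> gives (Ax)^T y = x^T (A^*) y, i.e. x^T A^T y = x^T (A^*) y. Since this holds for all x, y, we must have A^* = A^T. Therefore
A^* =
[[-2, 3, -2],
 [3, -3, 3],
 [-3, 2, 2]].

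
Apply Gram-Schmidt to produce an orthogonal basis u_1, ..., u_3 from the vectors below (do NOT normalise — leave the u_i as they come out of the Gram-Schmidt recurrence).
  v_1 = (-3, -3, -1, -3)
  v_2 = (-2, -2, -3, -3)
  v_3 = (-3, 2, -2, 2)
Orthogonal basis:
  u_1 = (-3, -3, -1, -3)
  u_2 = (4/7, 4/7, -15/7, -3/7)
  u_3 = (-259/76, 121/76, -69/76, 161/76)

Apply the Gram-Schmidt recurrence
  u_1 = v_1
  u_i = v_i − Σ_{j<i} ((v_i · u_j) / (u_j · u_j)) · u_j.

Step by step this gives:
  u_1 = (-3, -3, -1, -3)
  u_2 = (4/7, 4/7, -15/7, -3/7)
  u_3 = (-259/76, 121/76, -69/76, 161/76)

Orthogonality check:
  u_2 · u_1 = 0 (should be 0)
  u_3 · u_1 = 0 (should be 0)
  u_3 · u_2 = 0 (should be 0)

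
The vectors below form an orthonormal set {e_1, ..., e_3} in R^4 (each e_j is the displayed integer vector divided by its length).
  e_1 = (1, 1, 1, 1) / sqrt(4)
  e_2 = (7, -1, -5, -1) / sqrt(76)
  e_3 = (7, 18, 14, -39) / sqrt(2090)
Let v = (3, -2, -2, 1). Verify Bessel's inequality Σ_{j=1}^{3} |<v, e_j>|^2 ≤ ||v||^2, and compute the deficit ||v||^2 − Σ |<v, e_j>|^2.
Σ |<v, e_j>|^2 = 918/55; ||v||^2 = 18; deficit = 72/55

Write each e_j = u_j / sqrt(<u_j, u_j>) where u_j is the displayed integer vector. Then <v, e_j> = <v, u_j> / sqrt(<u_j, u_j>), so |<v, e_j>|^2 = <v, u_j>^2 / <u_j, u_j>.
Coefficients: <v, e_1> = 0/sqrt(4), <v, e_2> = 32/sqrt(76), <v, e_3> = -82/sqrt(2090).
Square and sum: Σ |<v, e_j>|^2 = 918/55.
Compute ||v||^2 = v·v = 18.
Deficit = 18 − 918/55 = 72/55 ≥ 0, confirming Bessel's inequality. (The deficit equals ||v − Σ <v,e_j> e_j||^2, the squared distance from v to span{e_j}.)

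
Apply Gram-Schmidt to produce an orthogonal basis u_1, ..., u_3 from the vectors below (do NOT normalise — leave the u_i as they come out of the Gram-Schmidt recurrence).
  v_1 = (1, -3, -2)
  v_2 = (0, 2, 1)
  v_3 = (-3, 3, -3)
Orthogonal basis:
  u_1 = (1, -3, -2)
  u_2 = (4/7, 2/7, -1/7)
  u_3 = (-2, 2, -4)

Apply the Gram-Schmidt recurrence
  u_1 = v_1
  u_i = v_i − Σ_{j<i} ((v_i · u_j) / (u_j · u_j)) · u_j.

Step by step this gives:
  u_1 = (1, -3, -2)
  u_2 = (4/7, 2/7, -1/7)
  u_3 = (-2, 2, -4)

Orthogonality check:
  u_2 · u_1 = 0 (should be 0)
  u_3 · u_1 = 0 (should be 0)
  u_3 · u_2 = 0 (should be 0)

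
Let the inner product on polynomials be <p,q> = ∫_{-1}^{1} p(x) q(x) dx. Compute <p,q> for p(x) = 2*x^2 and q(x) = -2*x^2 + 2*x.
<p,q> = -8/5

Expand the product: p(x)·q(x) = -4*x^4 + 4*x^3.
∫_{-1}^{1} of each monomial x^k gives [2/(k+1) if k even, 0 if k odd]. Integrating term-by-term (or equivalently evaluating the antiderivative F(x) = -4*x^5/5 + x^4 at the endpoints):
  F(1) − F(−1) = 1/5 − (9/5) = -8/5.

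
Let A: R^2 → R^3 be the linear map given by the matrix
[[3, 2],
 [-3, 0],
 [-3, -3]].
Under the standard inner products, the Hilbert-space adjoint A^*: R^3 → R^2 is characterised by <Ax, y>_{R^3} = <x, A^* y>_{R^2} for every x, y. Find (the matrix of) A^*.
A^* = A^T =
[[3, -3, -3],
 [2, 0, -3]]

For real matrices with standard dot products, the defining identity <Ax, y> = <x, A^* y> gives (Ax)^T y = x^T (A^*) y, i.e. x^T A^T y = x^T (A^*) y. Since this holds for all x, y, we must have A^* = A^T. Therefore
A^* =
[[3, -3, -3],
 [2, 0, -3]].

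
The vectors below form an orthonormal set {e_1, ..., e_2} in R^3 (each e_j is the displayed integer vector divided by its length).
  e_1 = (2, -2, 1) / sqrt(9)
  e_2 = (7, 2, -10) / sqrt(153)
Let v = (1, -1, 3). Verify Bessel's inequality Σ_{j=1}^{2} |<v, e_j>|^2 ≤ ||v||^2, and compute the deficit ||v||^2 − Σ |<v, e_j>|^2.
Σ |<v, e_j>|^2 = 162/17; ||v||^2 = 11; deficit = 25/17

Write each e_j = u_j / sqrt(<u_j, u_j>) where u_j is the displayed integer vector. Then <v, e_j> = <v, u_j> / sqrt(<u_j, u_j>), so |<v, e_j>|^2 = <v, u_j>^2 / <u_j, u_j>.
Coefficients: <v, e_1> = 7/sqrt(9), <v, e_2> = -25/sqrt(153).
Square and sum: Σ |<v, e_j>|^2 = 162/17.
Compute ||v||^2 = v·v = 11.
Deficit = 11 − 162/17 = 25/17 ≥ 0, confirming Bessel's inequality. (The deficit equals ||v − Σ <v,e_j> e_j||^2, the squared distance from v to span{e_j}.)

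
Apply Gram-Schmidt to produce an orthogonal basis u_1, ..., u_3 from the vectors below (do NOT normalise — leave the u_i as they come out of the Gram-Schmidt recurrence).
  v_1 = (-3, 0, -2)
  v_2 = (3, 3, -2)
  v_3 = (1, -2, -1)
Orthogonal basis:
  u_1 = (-3, 0, -2)
  u_2 = (24/13, 3, -36/13)
  u_3 = (26/29, -52/29, -39/29)

Apply the Gram-Schmidt recurrence
  u_1 = v_1
  u_i = v_i − Σ_{j<i} ((v_i · u_j) / (u_j · u_j)) · u_j.

Step by step this gives:
  u_1 = (-3, 0, -2)
  u_2 = (24/13, 3, -36/13)
  u_3 = (26/29, -52/29, -39/29)

Orthogonality check:
  u_2 · u_1 = 0 (should be 0)
  u_3 · u_1 = 0 (should be 0)
  u_3 · u_2 = 0 (should be 0)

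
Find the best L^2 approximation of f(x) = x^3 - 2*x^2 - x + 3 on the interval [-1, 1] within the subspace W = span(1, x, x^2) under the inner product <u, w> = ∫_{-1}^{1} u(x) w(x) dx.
g(x) = -2*x^2 - 2*x/5 + 3

The best approximation g ∈ W is the orthogonal projection of f onto W. Writing g = a_0 + a_1 x + a_2 x^2, the coefficients solve the normal equations G · a = b where
  G_{ij} = <φ_i, φ_j> and b_i = <f, φ_i>, with φ_0 = 1, φ_1 = x, φ_2 = x^2.
G =
  [2, 0, 2/3]
  [0, 2/3, 0]
  [2/3, 0, 2/5],
b = (14/3, -4/15, 6/5).
Solving gives a_0 = 3, a_1 = -2/5, a_2 = -2, so
  g(x) = -2*x^2 - 2*x/5 + 3.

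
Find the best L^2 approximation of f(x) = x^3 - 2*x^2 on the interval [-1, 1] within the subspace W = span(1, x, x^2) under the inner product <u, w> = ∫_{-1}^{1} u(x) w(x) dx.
g(x) = -2*x^2 + 3*x/5

The best approximation g ∈ W is the orthogonal projection of f onto W. Writing g = a_0 + a_1 x + a_2 x^2, the coefficients solve the normal equations G · a = b where
  G_{ij} = <φ_i, φ_j> and b_i = <f, φ_i>, with φ_0 = 1, φ_1 = x, φ_2 = x^2.
G =
  [2, 0, 2/3]
  [0, 2/3, 0]
  [2/3, 0, 2/5],
b = (-4/3, 2/5, -4/5).
Solving gives a_0 = 0, a_1 = 3/5, a_2 = -2, so
  g(x) = -2*x^2 + 3*x/5.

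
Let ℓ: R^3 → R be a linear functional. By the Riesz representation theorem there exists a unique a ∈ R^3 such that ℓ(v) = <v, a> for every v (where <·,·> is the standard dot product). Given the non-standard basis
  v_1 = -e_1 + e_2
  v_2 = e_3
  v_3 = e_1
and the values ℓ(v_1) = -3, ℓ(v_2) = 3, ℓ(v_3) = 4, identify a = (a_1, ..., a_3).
a = (4, 1, 3)

Write a = (a_1, ..., a_3) in the standard basis. For each basis vector v_i, ℓ(v_i) = <v_i, a> is a linear equation in the a_j's. Collect the n equations into a matrix system V a = ℓ, where row i of V is v_i (expressed in the standard basis). Since V is invertible (lower-triangular with 1s on the diagonal, up to permutation), solve by back-substitution:
  V =
[[-1, 1, 0],
 [0, 0, 1],
 [1, 0, 0]]
  V a = (-3, 3, 4)
Solving gives a = (4, 1, 3).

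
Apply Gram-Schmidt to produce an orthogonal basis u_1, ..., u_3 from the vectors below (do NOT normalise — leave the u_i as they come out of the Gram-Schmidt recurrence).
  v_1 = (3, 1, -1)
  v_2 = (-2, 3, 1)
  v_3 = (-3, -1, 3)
Orthogonal basis:
  u_1 = (3, 1, -1)
  u_2 = (-10/11, 37/11, 7/11)
  u_3 = (44/69, -11/69, 121/69)

Apply the Gram-Schmidt recurrence
  u_1 = v_1
  u_i = v_i − Σ_{j<i} ((v_i · u_j) / (u_j · u_j)) · u_j.

Step by step this gives:
  u_1 = (3, 1, -1)
  u_2 = (-10/11, 37/11, 7/11)
  u_3 = (44/69, -11/69, 121/69)

Orthogonality check:
  u_2 · u_1 = 0 (should be 0)
  u_3 · u_1 = 0 (should be 0)
  u_3 · u_2 = 0 (should be 0)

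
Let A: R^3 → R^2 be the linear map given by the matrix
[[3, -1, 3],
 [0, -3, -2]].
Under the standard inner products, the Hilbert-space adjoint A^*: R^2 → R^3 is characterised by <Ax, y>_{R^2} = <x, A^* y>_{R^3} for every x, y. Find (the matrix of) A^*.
A^* = A^T =
[[3, 0],
 [-1, -3],
 [3, -2]]

For real matrices with standard dot products, the defining identity <Ax, y> = <x, A^* y> gives (Ax)^T y = x^T (A^*) y, i.e. x^T A^T y = x^T (A^*) y. Since this holds for all x, y, we must have A^* = A^T. Therefore
A^* =
[[3, 0],
 [-1, -3],
 [3, -2]].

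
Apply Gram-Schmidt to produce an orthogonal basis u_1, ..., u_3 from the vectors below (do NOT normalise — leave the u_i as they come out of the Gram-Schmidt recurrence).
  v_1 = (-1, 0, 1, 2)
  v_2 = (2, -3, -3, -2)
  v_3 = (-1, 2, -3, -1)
Orthogonal basis:
  u_1 = (-1, 0, 1, 2)
  u_2 = (1/2, -3, -3/2, 1)
  u_3 = (-116/75, 32/25, -202/75, 43/75)

Apply the Gram-Schmidt recurrence
  u_1 = v_1
  u_i = v_i − Σ_{j<i} ((v_i · u_j) / (u_j · u_j)) · u_j.

Step by step this gives:
  u_1 = (-1, 0, 1, 2)
  u_2 = (1/2, -3, -3/2, 1)
  u_3 = (-116/75, 32/25, -202/75, 43/75)

Orthogonality check:
  u_2 · u_1 = 0 (should be 0)
  u_3 · u_1 = 0 (should be 0)
  u_3 · u_2 = 0 (should be 0)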